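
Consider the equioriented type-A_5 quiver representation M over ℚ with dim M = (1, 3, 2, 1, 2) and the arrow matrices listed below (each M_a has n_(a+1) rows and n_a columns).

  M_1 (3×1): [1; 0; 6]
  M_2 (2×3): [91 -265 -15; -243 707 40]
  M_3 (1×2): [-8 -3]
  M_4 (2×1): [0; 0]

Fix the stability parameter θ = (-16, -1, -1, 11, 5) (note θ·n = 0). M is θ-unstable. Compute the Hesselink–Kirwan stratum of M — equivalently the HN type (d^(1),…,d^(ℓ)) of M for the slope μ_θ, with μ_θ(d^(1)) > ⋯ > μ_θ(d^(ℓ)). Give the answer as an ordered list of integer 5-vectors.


Via rank(M_{q-1}∘⋯∘M_p): M ≅ I[1,4], I[2,2], I[2,3], I[5,5]^2.
μ_θ-semistable layers: μ^(1)=11; μ^(2)=5; μ^(3)=-1; μ^(4)=-16

((0, 0, 0, 1, 0); (0, 0, 0, 0, 2); (0, 3, 2, 0, 0); (1, 0, 0, 0, 0))


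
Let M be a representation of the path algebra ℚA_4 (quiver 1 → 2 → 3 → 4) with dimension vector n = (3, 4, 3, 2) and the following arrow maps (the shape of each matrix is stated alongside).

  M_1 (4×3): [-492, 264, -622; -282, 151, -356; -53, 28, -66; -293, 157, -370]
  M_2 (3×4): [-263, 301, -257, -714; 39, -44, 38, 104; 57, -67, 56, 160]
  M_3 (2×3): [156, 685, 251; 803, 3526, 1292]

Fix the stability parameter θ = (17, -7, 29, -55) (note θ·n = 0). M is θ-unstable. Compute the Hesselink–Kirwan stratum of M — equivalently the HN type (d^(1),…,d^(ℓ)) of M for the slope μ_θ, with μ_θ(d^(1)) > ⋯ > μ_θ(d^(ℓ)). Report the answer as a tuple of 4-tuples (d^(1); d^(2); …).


Via rank(M_{q-1}∘⋯∘M_p): M ≅ I[1,3], I[1,4]^2, I[2,2].
μ_θ-semistable layers: μ^(1)=29; μ^(2)=5; μ^(3)=-4; μ^(4)=-7

((0, 0, 1, 0); (1, 1, 0, 0); (2, 2, 2, 2); (0, 1, 0, 0))


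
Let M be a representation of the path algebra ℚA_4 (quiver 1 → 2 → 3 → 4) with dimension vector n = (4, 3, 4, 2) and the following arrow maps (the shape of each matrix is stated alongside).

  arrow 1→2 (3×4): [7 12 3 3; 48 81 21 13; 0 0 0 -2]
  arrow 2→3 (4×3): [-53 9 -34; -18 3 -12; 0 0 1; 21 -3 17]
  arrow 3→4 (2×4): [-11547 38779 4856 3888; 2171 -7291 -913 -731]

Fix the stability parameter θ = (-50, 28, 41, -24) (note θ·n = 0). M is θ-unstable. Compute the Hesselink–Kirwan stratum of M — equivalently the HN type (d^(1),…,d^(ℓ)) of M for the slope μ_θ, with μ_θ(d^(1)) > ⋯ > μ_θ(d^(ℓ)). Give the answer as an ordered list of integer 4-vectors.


Via rank(M_{q-1}∘⋯∘M_p): M ≅ I[1,1], I[1,3], I[1,4]^2, I[3,3].
μ_θ-semistable layers: μ^(1)=41; μ^(2)=28; μ^(3)=15; μ^(4)=-50

((0, 0, 2, 0); (0, 1, 0, 0); (0, 2, 2, 2); (4, 0, 0, 0))


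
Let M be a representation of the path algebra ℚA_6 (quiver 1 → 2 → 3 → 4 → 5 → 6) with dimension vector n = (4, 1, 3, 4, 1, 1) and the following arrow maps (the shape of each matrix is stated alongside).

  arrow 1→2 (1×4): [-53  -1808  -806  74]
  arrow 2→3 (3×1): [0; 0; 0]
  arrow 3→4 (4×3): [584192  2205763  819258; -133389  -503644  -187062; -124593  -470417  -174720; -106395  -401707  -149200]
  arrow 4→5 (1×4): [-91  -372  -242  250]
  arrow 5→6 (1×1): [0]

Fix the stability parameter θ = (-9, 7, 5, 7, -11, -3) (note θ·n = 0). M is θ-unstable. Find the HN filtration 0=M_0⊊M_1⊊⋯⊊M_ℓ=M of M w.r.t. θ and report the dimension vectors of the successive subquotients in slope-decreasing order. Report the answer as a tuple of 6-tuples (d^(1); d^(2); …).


Via rank(M_{q-1}∘⋯∘M_p): M ≅ I[1,1]^3, I[1,2], I[3,4]^2, I[3,5], I[4,4], I[6,6].
μ_θ-semistable layers: μ^(1)=7; μ^(2)=5; μ^(3)=1/3; μ^(4)=-3; μ^(5)=-9

((0, 1, 0, 3, 0, 0); (0, 0, 2, 0, 0, 0); (0, 0, 1, 1, 1, 0); (0, 0, 0, 0, 0, 1); (4, 0, 0, 0, 0, 0))


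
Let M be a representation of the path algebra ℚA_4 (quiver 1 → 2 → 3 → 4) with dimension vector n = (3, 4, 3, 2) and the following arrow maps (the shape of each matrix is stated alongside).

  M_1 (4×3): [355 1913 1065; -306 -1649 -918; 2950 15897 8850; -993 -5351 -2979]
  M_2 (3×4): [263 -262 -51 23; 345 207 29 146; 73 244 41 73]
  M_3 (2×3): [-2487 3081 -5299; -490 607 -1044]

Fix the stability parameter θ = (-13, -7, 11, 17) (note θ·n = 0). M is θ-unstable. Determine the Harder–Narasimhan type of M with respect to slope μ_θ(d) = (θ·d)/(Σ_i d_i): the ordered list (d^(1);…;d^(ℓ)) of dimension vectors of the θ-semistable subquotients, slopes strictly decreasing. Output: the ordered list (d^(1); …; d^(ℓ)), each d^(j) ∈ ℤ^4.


Via rank(M_{q-1}∘⋯∘M_p): M ≅ I[1,1], I[1,4]^2, I[2,2], I[2,3].
μ_θ-semistable layers: μ^(1)=17; μ^(2)=11; μ^(3)=-7; μ^(4)=-13

((0, 0, 0, 2); (0, 0, 3, 0); (0, 4, 0, 0); (3, 0, 0, 0))


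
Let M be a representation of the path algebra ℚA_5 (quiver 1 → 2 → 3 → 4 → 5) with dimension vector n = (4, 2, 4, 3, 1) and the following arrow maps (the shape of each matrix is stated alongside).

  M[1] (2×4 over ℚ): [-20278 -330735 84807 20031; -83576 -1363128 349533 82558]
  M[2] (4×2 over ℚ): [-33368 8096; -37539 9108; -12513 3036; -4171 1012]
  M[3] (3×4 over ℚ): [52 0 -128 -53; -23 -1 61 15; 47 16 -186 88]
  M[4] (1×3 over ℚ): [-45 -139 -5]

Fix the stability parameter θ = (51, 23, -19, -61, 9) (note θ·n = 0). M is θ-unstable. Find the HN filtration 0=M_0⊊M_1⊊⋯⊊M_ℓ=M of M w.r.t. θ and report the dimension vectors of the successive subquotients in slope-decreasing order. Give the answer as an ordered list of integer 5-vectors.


Barcode: M ≅ I[1,1]^2, I[1,2], I[1,4], I[3,3], I[3,4], I[3,5]. HN layers by μ_θ (6 steps, strictly decreasing):
  μ^(1)=51; μ^(2)=37; μ^(3)=9; μ^(4)=-3/2; μ^(5)=-19; μ^(6)=-40

((2, 0, 0, 0, 0); (1, 1, 0, 0, 0); (0, 0, 0, 0, 1); (1, 1, 1, 1, 0); (0, 0, 1, 0, 0); (0, 0, 2, 2, 0))


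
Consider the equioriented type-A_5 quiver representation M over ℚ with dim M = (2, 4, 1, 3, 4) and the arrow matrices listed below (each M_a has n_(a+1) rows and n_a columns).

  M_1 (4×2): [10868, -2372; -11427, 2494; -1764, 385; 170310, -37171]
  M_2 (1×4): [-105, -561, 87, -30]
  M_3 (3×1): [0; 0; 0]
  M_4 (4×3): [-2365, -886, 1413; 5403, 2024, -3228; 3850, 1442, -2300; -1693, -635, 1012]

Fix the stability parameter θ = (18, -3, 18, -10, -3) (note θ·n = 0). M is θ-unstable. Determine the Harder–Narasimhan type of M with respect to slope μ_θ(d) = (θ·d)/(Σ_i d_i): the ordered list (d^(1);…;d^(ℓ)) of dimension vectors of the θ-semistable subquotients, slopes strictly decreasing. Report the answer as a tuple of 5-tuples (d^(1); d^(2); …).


Via rank(M_{q-1}∘⋯∘M_p): M ≅ I[1,2], I[1,3], I[2,2]^2, I[4,5]^3, I[5,5].
μ_θ-semistable layers: μ^(1)=18; μ^(2)=15/2; μ^(3)=-3; μ^(4)=-10

((0, 0, 1, 0, 0); (2, 2, 0, 0, 0); (0, 2, 0, 0, 4); (0, 0, 0, 3, 0))


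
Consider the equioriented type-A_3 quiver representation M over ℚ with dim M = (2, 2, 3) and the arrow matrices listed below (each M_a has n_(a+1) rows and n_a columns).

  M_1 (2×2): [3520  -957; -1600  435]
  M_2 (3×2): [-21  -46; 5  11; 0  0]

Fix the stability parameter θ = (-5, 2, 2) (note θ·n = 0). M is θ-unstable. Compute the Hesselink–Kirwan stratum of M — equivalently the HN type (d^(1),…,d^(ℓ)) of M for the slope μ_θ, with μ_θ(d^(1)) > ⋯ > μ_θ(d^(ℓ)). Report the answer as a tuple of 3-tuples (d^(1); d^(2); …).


Via rank(M_{q-1}∘⋯∘M_p): M ≅ I[1,1], I[1,3], I[2,3], I[3,3].
μ_θ-semistable layers: μ^(1)=2; μ^(2)=-5

((0, 2, 3); (2, 0, 0))


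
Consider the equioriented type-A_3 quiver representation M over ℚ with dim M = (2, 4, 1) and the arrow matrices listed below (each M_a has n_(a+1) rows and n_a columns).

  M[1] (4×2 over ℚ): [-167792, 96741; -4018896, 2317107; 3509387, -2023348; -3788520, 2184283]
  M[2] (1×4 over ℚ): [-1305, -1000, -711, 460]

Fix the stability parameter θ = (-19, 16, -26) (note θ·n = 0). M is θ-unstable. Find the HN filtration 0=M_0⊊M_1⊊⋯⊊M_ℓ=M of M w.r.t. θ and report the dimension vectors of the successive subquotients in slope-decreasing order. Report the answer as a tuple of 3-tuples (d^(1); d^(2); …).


Interval decomposition of M: I[1,2], I[1,3], I[2,2]^2.
HN type (ℓ=3): μ^(1)=16; μ^(2)=-5; μ^(3)=-19

((0, 3, 0); (0, 1, 1); (2, 0, 0))


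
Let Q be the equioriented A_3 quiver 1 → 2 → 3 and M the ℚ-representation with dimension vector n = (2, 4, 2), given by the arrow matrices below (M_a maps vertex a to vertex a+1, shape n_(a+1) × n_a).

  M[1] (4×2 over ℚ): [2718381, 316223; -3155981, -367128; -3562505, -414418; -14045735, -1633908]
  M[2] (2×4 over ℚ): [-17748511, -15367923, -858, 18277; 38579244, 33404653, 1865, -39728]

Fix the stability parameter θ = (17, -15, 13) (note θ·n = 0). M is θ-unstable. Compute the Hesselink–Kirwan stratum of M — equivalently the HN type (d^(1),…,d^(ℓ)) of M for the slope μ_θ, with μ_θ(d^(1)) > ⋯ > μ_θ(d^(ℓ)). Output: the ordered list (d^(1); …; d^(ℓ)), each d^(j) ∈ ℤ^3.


Interval decomposition of M: I[1,2], I[1,3], I[2,2], I[2,3].
HN type (ℓ=3): μ^(1)=13; μ^(2)=1; μ^(3)=-15

((0, 0, 2); (2, 2, 0); (0, 2, 0))


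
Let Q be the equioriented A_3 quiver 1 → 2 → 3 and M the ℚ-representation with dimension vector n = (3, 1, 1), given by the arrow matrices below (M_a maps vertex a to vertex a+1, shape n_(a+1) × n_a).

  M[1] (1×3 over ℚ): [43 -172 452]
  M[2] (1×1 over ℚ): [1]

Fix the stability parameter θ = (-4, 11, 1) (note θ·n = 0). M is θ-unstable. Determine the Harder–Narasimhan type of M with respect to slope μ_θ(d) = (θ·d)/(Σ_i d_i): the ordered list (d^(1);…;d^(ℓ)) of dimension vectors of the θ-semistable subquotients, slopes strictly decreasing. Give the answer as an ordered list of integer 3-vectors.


Barcode: M ≅ I[1,1]^2, I[1,3]. HN layers by μ_θ (2 steps, strictly decreasing):
  μ^(1)=6; μ^(2)=-4

((0, 1, 1); (3, 0, 0))


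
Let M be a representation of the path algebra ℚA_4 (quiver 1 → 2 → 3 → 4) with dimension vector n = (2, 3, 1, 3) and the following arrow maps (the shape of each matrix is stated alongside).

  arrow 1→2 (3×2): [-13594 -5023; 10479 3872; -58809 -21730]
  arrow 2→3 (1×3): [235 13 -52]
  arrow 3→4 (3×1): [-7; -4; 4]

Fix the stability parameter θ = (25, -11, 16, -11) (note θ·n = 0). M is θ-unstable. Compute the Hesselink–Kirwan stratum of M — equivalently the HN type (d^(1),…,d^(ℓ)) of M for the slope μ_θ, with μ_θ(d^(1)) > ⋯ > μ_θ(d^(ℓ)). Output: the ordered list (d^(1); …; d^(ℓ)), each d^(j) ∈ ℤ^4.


Via rank(M_{q-1}∘⋯∘M_p): M ≅ I[1,2], I[1,4], I[2,2], I[4,4]^2.
μ_θ-semistable layers: μ^(1)=7; μ^(2)=19/4; μ^(3)=-11

((1, 1, 0, 0); (1, 1, 1, 1); (0, 1, 0, 2))


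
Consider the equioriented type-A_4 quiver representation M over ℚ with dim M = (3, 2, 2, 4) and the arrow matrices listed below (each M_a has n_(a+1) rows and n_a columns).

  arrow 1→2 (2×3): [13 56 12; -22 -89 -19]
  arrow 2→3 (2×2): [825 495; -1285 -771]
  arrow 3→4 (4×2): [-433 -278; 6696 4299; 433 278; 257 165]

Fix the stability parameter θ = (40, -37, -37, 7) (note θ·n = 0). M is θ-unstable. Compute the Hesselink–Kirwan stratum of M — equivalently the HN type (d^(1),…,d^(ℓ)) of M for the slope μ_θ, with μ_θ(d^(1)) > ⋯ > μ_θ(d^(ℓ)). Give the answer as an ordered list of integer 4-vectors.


Barcode: M ≅ I[1,1], I[1,2], I[1,4], I[3,4], I[4,4]^2. HN layers by μ_θ (5 steps, strictly decreasing):
  μ^(1)=40; μ^(2)=7; μ^(3)=3/2; μ^(4)=-34/3; μ^(5)=-37

((1, 0, 0, 0); (0, 0, 0, 4); (1, 1, 0, 0); (1, 1, 1, 0); (0, 0, 1, 0))


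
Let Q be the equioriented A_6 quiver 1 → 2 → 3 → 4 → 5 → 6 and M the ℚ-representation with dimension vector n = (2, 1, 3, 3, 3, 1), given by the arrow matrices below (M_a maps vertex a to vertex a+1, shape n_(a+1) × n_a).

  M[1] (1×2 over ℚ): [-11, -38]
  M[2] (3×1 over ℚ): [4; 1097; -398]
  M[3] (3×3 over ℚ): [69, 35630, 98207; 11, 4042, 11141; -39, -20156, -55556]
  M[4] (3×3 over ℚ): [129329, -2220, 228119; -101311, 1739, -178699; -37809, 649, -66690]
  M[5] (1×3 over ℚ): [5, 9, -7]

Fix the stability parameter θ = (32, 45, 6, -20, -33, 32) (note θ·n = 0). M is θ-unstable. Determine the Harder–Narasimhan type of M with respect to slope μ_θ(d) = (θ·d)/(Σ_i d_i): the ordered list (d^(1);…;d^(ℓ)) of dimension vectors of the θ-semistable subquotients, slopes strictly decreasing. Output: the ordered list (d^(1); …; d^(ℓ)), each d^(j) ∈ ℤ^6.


Interval decomposition of M: I[1,1], I[1,3], I[3,5], I[3,6], I[4,5].
HN type (ℓ=4): μ^(1)=32; μ^(2)=83/3; μ^(3)=-47/3; μ^(4)=-53/2

((1, 0, 0, 0, 0, 1); (1, 1, 1, 0, 0, 0); (0, 0, 2, 2, 2, 0); (0, 0, 0, 1, 1, 0))


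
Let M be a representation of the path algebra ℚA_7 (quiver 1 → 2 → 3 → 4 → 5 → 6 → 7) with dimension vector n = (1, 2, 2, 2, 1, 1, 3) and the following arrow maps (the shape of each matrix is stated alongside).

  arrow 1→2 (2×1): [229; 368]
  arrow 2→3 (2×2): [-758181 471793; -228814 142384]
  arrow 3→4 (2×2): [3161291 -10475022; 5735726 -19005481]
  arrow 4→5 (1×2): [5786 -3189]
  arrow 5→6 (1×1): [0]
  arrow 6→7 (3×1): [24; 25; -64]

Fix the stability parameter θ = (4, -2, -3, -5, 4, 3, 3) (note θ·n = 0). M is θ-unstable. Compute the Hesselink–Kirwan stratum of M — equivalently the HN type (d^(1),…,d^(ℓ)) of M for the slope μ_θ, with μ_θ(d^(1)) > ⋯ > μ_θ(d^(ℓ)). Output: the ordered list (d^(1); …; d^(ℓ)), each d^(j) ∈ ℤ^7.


Barcode: M ≅ I[1,5], I[2,4], I[6,7], I[7,7]^2. HN layers by μ_θ (4 steps, strictly decreasing):
  μ^(1)=4; μ^(2)=3; μ^(3)=-3/2; μ^(4)=-10/3

((0, 0, 0, 0, 1, 0, 0); (0, 0, 0, 0, 0, 1, 3); (1, 1, 1, 1, 0, 0, 0); (0, 1, 1, 1, 0, 0, 0))


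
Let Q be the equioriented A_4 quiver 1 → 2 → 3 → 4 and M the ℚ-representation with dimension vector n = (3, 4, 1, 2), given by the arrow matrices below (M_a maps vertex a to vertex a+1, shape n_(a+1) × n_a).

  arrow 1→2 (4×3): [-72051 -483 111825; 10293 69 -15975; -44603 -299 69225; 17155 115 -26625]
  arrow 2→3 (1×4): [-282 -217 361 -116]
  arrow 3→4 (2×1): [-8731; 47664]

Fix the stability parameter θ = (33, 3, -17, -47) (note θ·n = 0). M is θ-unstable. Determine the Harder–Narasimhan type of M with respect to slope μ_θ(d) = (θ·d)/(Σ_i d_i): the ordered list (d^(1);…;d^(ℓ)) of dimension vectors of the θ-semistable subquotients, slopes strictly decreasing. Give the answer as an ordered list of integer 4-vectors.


Barcode: M ≅ I[1,1]^2, I[1,4], I[2,2]^3, I[4,4]. HN layers by μ_θ (4 steps, strictly decreasing):
  μ^(1)=33; μ^(2)=3; μ^(3)=-7; μ^(4)=-47

((2, 0, 0, 0); (0, 3, 0, 0); (1, 1, 1, 1); (0, 0, 0, 1))


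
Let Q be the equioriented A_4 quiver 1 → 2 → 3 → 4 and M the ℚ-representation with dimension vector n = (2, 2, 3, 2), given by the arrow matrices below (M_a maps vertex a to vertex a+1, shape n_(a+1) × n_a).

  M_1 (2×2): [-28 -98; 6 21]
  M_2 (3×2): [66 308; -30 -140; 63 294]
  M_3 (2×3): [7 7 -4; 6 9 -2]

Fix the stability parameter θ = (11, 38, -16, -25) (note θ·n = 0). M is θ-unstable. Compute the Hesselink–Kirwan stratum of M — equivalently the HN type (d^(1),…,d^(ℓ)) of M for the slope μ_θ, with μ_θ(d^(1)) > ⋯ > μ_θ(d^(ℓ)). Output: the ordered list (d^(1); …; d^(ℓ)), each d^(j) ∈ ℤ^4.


Via rank(M_{q-1}∘⋯∘M_p): M ≅ I[1,1], I[1,2], I[2,3], I[3,4]^2.
μ_θ-semistable layers: μ^(1)=38; μ^(2)=11; μ^(3)=-41/2

((0, 1, 0, 0); (2, 1, 1, 0); (0, 0, 2, 2))


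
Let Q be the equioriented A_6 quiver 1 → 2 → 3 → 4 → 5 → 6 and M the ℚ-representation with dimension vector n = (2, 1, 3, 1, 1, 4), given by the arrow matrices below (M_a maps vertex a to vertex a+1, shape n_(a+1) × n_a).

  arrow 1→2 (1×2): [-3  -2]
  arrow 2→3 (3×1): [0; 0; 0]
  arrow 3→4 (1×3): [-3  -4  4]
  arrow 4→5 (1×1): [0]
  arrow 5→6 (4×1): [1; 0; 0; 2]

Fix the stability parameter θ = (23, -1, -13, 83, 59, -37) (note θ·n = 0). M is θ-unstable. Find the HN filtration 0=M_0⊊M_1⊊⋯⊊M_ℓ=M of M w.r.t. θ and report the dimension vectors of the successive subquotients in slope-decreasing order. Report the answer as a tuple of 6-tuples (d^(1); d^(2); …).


Interval decomposition of M: I[1,1], I[1,2], I[3,3]^2, I[3,4], I[5,6], I[6,6]^3.
HN type (ℓ=5): μ^(1)=83; μ^(2)=23; μ^(3)=11; μ^(4)=-13; μ^(5)=-37

((0, 0, 0, 1, 0, 0); (1, 0, 0, 0, 0, 0); (1, 1, 0, 0, 1, 1); (0, 0, 3, 0, 0, 0); (0, 0, 0, 0, 0, 3))


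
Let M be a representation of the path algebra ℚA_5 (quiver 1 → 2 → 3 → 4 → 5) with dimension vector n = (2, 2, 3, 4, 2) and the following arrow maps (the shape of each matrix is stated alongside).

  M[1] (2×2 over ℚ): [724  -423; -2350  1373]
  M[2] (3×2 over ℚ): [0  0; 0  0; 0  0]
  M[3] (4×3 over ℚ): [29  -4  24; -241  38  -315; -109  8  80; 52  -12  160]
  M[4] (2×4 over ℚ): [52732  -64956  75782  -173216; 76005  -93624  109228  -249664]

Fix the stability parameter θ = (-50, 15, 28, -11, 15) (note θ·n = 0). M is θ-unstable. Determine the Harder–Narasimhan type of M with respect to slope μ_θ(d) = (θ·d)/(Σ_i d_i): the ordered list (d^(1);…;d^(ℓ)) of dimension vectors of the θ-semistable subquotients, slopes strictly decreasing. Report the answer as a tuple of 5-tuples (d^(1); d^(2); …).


Via rank(M_{q-1}∘⋯∘M_p): M ≅ I[1,2]^2, I[3,4], I[3,5]^2, I[4,4].
μ_θ-semistable layers: μ^(1)=15; μ^(2)=17/2; μ^(3)=-11; μ^(4)=-50

((0, 2, 0, 0, 2); (0, 0, 3, 3, 0); (0, 0, 0, 1, 0); (2, 0, 0, 0, 0))


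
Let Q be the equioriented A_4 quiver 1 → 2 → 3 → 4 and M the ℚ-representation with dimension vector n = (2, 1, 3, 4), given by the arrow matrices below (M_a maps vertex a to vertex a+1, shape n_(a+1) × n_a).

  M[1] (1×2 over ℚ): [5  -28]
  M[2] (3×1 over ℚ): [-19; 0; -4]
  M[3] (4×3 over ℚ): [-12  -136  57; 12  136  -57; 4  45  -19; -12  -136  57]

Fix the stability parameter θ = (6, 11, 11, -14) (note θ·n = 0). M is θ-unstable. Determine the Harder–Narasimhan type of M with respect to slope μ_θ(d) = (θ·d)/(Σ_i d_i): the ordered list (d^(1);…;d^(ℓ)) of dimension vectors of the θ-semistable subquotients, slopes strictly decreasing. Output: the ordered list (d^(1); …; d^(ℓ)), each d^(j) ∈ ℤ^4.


Barcode: M ≅ I[1,1], I[1,3], I[3,4]^2, I[4,4]^2. HN layers by μ_θ (4 steps, strictly decreasing):
  μ^(1)=11; μ^(2)=6; μ^(3)=-3/2; μ^(4)=-14

((0, 1, 1, 0); (2, 0, 0, 0); (0, 0, 2, 2); (0, 0, 0, 2))


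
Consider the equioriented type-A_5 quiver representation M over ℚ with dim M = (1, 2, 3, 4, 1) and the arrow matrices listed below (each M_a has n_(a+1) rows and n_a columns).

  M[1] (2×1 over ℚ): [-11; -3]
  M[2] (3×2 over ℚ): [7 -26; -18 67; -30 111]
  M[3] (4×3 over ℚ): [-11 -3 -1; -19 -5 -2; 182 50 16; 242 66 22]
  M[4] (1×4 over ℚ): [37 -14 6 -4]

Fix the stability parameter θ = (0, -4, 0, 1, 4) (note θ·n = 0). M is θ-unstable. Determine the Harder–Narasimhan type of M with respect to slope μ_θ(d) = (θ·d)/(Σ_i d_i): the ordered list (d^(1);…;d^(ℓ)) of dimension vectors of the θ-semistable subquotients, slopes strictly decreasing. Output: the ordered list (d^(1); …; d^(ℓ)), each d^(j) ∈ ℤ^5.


Interval decomposition of M: I[1,5], I[2,4], I[3,3], I[4,4]^2.
HN type (ℓ=5): μ^(1)=4; μ^(2)=1; μ^(3)=0; μ^(4)=-2; μ^(5)=-4

((0, 0, 0, 0, 1); (0, 0, 0, 4, 0); (0, 0, 3, 0, 0); (1, 1, 0, 0, 0); (0, 1, 0, 0, 0))


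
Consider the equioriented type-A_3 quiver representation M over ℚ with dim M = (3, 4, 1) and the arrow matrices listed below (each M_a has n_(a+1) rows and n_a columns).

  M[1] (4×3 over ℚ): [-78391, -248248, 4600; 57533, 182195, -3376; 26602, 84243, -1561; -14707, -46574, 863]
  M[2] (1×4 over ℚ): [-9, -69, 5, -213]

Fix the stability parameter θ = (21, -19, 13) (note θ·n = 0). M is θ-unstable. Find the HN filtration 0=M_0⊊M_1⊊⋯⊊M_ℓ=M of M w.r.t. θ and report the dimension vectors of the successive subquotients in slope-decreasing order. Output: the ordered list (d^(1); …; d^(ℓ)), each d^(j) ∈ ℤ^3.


Interval decomposition of M: I[1,2]^2, I[1,3], I[2,2].
HN type (ℓ=3): μ^(1)=13; μ^(2)=1; μ^(3)=-19

((0, 0, 1); (3, 3, 0); (0, 1, 0))


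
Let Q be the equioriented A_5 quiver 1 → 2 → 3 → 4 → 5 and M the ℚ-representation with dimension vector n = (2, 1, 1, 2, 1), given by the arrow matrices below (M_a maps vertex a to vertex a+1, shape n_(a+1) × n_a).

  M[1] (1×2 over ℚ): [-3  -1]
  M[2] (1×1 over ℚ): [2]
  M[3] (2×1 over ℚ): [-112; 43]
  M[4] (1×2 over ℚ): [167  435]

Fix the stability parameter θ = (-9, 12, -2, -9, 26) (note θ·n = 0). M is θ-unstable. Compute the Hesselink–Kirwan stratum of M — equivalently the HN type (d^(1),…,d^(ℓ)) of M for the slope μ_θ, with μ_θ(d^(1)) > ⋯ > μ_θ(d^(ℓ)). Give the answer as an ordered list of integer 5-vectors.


Interval decomposition of M: I[1,1], I[1,5], I[4,4].
HN type (ℓ=3): μ^(1)=26; μ^(2)=1/3; μ^(3)=-9

((0, 0, 0, 0, 1); (0, 1, 1, 1, 0); (2, 0, 0, 1, 0))


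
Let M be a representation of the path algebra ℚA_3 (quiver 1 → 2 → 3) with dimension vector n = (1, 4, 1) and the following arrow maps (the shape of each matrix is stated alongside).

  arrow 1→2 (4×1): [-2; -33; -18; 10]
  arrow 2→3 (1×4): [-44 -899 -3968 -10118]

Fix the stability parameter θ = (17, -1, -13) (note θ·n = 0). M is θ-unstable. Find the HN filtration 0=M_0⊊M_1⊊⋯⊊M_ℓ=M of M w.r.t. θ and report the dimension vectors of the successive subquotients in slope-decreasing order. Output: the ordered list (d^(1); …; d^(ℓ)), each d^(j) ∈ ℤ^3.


Interval decomposition of M: I[1,3], I[2,2]^3.
HN type (ℓ=2): μ^(1)=1; μ^(2)=-1

((1, 1, 1); (0, 3, 0))


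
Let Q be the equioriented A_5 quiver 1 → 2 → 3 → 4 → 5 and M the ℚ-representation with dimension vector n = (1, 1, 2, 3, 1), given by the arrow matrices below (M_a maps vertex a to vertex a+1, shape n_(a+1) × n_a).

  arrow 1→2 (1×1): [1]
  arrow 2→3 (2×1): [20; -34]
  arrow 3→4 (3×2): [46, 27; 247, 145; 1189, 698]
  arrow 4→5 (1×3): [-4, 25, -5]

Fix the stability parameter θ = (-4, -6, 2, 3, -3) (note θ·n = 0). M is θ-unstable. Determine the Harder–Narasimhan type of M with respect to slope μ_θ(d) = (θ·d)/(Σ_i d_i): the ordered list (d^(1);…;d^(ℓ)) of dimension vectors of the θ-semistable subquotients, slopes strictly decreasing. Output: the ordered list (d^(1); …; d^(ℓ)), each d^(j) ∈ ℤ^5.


Barcode: M ≅ I[1,5], I[3,4], I[4,4]. HN layers by μ_θ (4 steps, strictly decreasing):
  μ^(1)=3; μ^(2)=2; μ^(3)=2/3; μ^(4)=-5

((0, 0, 0, 2, 0); (0, 0, 1, 0, 0); (0, 0, 1, 1, 1); (1, 1, 0, 0, 0))


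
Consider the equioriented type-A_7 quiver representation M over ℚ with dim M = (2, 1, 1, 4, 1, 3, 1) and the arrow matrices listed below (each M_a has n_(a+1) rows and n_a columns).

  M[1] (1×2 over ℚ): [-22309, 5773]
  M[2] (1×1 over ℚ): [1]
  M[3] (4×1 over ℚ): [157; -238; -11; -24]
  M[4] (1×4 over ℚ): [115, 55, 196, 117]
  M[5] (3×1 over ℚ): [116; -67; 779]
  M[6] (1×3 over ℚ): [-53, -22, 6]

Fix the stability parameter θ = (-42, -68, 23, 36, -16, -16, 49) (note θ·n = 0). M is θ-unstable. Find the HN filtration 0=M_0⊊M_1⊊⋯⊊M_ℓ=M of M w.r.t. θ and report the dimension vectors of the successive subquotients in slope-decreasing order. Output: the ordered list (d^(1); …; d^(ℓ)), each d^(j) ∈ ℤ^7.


Barcode: M ≅ I[1,1], I[1,6], I[4,4]^3, I[6,6], I[6,7]. HN layers by μ_θ (6 steps, strictly decreasing):
  μ^(1)=49; μ^(2)=36; μ^(3)=27/4; μ^(4)=-16; μ^(5)=-42; μ^(6)=-55

((0, 0, 0, 0, 0, 0, 1); (0, 0, 0, 3, 0, 0, 0); (0, 0, 1, 1, 1, 1, 0); (0, 0, 0, 0, 0, 2, 0); (1, 0, 0, 0, 0, 0, 0); (1, 1, 0, 0, 0, 0, 0))


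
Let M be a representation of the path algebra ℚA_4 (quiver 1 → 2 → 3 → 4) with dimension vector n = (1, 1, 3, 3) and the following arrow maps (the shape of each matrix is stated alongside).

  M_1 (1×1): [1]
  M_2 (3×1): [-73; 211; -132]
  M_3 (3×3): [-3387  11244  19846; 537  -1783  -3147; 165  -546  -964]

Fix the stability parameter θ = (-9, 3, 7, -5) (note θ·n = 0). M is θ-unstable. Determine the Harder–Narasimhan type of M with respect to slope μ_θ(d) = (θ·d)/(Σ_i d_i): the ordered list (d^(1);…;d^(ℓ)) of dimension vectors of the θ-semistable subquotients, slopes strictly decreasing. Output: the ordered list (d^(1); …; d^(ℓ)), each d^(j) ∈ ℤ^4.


Interval decomposition of M: I[1,4], I[3,3], I[3,4], I[4,4].
HN type (ℓ=5): μ^(1)=7; μ^(2)=5/3; μ^(3)=1; μ^(4)=-5; μ^(5)=-9

((0, 0, 1, 0); (0, 1, 1, 1); (0, 0, 1, 1); (0, 0, 0, 1); (1, 0, 0, 0))


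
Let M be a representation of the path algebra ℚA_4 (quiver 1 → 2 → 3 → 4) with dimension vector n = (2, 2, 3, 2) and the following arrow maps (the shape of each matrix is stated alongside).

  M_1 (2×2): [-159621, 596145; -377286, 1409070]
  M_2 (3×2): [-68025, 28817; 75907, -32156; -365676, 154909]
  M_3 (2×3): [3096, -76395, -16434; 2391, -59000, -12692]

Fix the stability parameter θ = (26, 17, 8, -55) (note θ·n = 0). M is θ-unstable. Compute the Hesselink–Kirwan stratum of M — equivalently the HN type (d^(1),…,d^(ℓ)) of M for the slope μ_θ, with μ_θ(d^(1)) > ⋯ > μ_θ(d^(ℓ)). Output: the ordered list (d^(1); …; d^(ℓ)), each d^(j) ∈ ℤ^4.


Barcode: M ≅ I[1,1], I[1,4], I[2,4], I[3,3]. HN layers by μ_θ (4 steps, strictly decreasing):
  μ^(1)=26; μ^(2)=8; μ^(3)=-1; μ^(4)=-10

((1, 0, 0, 0); (0, 0, 1, 0); (1, 1, 1, 1); (0, 1, 1, 1))


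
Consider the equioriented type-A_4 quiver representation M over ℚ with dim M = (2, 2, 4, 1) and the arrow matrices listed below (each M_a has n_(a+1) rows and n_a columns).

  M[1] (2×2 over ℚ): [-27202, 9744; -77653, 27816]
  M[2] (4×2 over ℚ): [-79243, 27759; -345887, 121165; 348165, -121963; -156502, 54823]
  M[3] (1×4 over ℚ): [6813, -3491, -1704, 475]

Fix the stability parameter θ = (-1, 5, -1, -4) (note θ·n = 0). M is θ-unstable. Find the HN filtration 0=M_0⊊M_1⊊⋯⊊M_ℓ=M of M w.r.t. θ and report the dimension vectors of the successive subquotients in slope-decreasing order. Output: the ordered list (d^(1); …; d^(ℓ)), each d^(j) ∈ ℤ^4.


Via rank(M_{q-1}∘⋯∘M_p): M ≅ I[1,1], I[1,4], I[2,3], I[3,3]^2.
μ_θ-semistable layers: μ^(1)=2; μ^(2)=0; μ^(3)=-1

((0, 1, 1, 0); (0, 1, 1, 1); (2, 0, 2, 0))


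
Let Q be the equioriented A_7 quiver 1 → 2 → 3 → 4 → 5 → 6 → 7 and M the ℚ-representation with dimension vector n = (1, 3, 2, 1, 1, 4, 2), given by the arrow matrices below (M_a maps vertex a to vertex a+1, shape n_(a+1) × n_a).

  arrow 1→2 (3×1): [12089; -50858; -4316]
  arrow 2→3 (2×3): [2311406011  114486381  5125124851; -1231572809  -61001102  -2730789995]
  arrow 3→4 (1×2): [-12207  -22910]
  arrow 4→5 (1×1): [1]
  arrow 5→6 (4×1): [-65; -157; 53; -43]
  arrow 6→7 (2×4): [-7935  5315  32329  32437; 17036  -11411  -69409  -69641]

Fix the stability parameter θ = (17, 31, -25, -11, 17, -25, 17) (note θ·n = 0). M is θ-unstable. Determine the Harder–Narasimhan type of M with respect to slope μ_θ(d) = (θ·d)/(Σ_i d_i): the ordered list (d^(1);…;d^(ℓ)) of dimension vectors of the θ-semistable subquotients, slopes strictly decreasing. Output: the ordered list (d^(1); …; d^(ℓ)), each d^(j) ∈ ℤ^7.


Via rank(M_{q-1}∘⋯∘M_p): M ≅ I[1,7], I[2,2], I[2,3], I[6,6]^2, I[6,7].
μ_θ-semistable layers: μ^(1)=31; μ^(2)=17; μ^(3)=3; μ^(4)=2/3; μ^(5)=-25

((0, 1, 0, 0, 0, 0, 0); (0, 0, 0, 0, 0, 0, 2); (0, 1, 1, 0, 0, 0, 0); (1, 1, 1, 1, 1, 1, 0); (0, 0, 0, 0, 0, 3, 0))


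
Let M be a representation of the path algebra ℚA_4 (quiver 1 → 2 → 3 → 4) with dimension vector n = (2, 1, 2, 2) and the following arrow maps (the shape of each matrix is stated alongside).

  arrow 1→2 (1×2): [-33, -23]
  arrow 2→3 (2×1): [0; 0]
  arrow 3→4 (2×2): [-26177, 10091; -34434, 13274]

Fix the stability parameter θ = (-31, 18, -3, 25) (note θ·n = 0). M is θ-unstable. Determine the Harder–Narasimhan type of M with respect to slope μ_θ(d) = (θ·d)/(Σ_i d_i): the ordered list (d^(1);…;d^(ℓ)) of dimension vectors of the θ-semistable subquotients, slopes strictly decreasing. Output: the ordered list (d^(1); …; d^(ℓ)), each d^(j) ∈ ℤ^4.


Interval decomposition of M: I[1,1], I[1,2], I[3,4]^2.
HN type (ℓ=4): μ^(1)=25; μ^(2)=18; μ^(3)=-3; μ^(4)=-31

((0, 0, 0, 2); (0, 1, 0, 0); (0, 0, 2, 0); (2, 0, 0, 0))


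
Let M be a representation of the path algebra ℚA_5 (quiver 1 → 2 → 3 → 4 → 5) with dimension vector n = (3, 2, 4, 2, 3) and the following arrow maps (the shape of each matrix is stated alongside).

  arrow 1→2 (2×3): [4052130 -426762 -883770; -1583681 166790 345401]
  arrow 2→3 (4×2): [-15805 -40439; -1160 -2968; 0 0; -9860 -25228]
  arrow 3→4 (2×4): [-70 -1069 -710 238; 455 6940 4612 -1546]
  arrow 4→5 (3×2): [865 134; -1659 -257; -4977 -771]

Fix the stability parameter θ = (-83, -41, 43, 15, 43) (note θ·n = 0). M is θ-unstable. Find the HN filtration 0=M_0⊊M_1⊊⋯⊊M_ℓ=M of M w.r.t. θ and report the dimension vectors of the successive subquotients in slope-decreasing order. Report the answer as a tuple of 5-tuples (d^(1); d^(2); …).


Interval decomposition of M: I[1,1], I[1,2], I[1,5], I[3,3]^2, I[3,5], I[5,5].
HN type (ℓ=4): μ^(1)=43; μ^(2)=29; μ^(3)=-41; μ^(4)=-83

((0, 0, 2, 0, 3); (0, 0, 2, 2, 0); (0, 2, 0, 0, 0); (3, 0, 0, 0, 0))


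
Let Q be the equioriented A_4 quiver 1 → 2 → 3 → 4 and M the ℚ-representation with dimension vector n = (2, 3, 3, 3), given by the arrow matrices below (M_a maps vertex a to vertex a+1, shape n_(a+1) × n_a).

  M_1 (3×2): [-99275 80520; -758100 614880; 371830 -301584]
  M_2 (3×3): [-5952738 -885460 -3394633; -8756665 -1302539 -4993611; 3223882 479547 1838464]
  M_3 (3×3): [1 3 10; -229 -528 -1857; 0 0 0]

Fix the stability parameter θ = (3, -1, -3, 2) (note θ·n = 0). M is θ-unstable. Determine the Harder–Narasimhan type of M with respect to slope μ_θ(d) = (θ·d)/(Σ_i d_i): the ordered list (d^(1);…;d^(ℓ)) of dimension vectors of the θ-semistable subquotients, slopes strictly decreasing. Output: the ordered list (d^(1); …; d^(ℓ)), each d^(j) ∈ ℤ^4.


Interval decomposition of M: I[1,1], I[1,4], I[2,3], I[2,4], I[4,4].
HN type (ℓ=4): μ^(1)=3; μ^(2)=2; μ^(3)=-1/3; μ^(4)=-2

((1, 0, 0, 0); (0, 0, 0, 3); (1, 1, 1, 0); (0, 2, 2, 0))


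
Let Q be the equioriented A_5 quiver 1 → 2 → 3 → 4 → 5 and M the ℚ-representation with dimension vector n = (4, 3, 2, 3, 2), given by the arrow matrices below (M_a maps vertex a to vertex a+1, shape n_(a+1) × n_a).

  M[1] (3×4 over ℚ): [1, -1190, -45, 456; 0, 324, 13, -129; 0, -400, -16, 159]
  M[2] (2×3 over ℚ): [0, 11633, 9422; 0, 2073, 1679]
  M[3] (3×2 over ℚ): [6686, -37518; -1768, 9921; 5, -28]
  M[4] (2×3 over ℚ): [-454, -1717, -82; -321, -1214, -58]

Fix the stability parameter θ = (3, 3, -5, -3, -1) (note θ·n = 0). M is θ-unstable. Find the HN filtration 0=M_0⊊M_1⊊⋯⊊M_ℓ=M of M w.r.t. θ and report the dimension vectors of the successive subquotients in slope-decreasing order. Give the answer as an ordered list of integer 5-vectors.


Barcode: M ≅ I[1,1], I[1,2], I[1,4], I[1,5], I[4,5]. HN layers by μ_θ (5 steps, strictly decreasing):
  μ^(1)=3; μ^(2)=-1/2; μ^(3)=-3/5; μ^(4)=-1; μ^(5)=-3

((2, 1, 0, 0, 0); (1, 1, 1, 1, 0); (1, 1, 1, 1, 1); (0, 0, 0, 0, 1); (0, 0, 0, 1, 0))


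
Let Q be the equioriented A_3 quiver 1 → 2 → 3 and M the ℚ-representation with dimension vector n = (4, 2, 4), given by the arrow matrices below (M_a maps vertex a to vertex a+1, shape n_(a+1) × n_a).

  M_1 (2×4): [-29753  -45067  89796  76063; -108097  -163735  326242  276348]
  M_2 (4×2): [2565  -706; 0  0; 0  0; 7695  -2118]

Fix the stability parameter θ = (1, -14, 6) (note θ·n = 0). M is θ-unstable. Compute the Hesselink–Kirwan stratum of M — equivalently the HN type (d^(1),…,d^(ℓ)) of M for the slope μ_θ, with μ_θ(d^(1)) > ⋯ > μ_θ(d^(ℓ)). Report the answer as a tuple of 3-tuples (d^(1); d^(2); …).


Via rank(M_{q-1}∘⋯∘M_p): M ≅ I[1,1]^2, I[1,2], I[1,3], I[3,3]^3.
μ_θ-semistable layers: μ^(1)=6; μ^(2)=1; μ^(3)=-13/2

((0, 0, 4); (2, 0, 0); (2, 2, 0))


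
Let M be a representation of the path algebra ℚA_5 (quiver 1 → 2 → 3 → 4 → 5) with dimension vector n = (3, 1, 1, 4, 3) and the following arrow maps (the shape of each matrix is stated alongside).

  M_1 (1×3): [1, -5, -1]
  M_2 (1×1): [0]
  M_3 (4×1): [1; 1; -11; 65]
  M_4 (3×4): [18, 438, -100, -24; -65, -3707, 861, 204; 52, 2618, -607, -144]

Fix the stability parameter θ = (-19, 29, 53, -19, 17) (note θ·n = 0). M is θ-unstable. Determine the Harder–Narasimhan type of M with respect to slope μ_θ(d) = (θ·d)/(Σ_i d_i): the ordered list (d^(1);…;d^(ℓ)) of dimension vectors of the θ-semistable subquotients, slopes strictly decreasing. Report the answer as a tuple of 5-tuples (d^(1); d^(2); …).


Via rank(M_{q-1}∘⋯∘M_p): M ≅ I[1,1]^2, I[1,2], I[3,5], I[4,4], I[4,5]^2.
μ_θ-semistable layers: μ^(1)=29; μ^(2)=17; μ^(3)=-19

((0, 1, 0, 0, 0); (0, 0, 1, 1, 3); (3, 0, 0, 3, 0))


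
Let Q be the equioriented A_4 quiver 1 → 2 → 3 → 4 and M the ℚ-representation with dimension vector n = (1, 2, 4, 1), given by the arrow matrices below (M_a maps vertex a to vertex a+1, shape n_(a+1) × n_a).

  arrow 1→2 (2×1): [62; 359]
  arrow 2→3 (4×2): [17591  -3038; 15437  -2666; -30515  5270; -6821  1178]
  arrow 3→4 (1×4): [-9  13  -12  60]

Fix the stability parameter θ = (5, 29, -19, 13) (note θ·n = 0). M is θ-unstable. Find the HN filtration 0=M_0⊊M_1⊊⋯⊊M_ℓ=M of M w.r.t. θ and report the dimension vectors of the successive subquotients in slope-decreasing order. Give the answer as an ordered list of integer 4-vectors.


Interval decomposition of M: I[1,2], I[2,4], I[3,3]^3.
HN type (ℓ=4): μ^(1)=29; μ^(2)=13; μ^(3)=5; μ^(4)=-19

((0, 1, 0, 0); (0, 0, 0, 1); (1, 1, 1, 0); (0, 0, 3, 0))


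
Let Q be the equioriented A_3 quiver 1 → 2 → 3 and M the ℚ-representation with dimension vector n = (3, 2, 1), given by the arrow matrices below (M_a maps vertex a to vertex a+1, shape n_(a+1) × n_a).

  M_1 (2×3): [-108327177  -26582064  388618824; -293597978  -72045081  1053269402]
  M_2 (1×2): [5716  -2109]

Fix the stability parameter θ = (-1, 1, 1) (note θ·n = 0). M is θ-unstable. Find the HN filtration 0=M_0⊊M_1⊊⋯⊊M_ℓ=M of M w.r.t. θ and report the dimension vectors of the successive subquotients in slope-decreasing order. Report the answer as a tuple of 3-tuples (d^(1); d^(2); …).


Barcode: M ≅ I[1,1], I[1,2], I[1,3]. HN layers by μ_θ (2 steps, strictly decreasing):
  μ^(1)=1; μ^(2)=-1

((0, 2, 1); (3, 0, 0))


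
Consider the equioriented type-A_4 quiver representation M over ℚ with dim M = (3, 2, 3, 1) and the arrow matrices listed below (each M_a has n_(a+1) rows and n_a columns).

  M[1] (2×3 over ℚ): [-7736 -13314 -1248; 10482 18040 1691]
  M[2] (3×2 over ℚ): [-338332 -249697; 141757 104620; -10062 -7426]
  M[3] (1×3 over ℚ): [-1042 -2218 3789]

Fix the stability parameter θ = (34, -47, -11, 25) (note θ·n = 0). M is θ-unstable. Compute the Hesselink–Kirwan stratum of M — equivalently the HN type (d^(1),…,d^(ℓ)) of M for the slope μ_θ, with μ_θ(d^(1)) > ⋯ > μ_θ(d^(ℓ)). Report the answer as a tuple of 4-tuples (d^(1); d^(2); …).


Via rank(M_{q-1}∘⋯∘M_p): M ≅ I[1,1], I[1,3]^2, I[3,4].
μ_θ-semistable layers: μ^(1)=34; μ^(2)=25; μ^(3)=-8; μ^(4)=-11

((1, 0, 0, 0); (0, 0, 0, 1); (2, 2, 2, 0); (0, 0, 1, 0))


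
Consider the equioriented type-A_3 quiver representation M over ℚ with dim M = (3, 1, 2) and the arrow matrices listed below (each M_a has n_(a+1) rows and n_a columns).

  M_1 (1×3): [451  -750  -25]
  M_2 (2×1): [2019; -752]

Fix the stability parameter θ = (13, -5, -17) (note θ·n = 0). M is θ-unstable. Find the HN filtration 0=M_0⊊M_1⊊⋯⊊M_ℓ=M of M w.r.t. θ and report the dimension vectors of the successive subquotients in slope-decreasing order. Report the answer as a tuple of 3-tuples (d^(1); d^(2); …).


Via rank(M_{q-1}∘⋯∘M_p): M ≅ I[1,1]^2, I[1,3], I[3,3].
μ_θ-semistable layers: μ^(1)=13; μ^(2)=-3; μ^(3)=-17

((2, 0, 0); (1, 1, 1); (0, 0, 1))


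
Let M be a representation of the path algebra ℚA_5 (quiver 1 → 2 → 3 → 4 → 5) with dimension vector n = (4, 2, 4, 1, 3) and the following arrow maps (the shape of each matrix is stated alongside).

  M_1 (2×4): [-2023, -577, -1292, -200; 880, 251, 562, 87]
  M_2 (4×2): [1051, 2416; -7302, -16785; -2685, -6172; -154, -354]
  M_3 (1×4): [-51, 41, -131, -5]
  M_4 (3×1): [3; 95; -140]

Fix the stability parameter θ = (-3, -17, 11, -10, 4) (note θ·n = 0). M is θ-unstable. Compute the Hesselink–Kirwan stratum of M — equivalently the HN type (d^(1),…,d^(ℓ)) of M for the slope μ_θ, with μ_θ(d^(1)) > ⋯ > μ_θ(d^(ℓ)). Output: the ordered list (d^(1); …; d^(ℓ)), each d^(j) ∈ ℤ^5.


Barcode: M ≅ I[1,1]^2, I[1,3], I[1,5], I[3,3]^2, I[5,5]^2. HN layers by μ_θ (5 steps, strictly decreasing):
  μ^(1)=11; μ^(2)=4; μ^(3)=1/2; μ^(4)=-3; μ^(5)=-10

((0, 0, 3, 0, 0); (0, 0, 0, 0, 3); (0, 0, 1, 1, 0); (2, 0, 0, 0, 0); (2, 2, 0, 0, 0))


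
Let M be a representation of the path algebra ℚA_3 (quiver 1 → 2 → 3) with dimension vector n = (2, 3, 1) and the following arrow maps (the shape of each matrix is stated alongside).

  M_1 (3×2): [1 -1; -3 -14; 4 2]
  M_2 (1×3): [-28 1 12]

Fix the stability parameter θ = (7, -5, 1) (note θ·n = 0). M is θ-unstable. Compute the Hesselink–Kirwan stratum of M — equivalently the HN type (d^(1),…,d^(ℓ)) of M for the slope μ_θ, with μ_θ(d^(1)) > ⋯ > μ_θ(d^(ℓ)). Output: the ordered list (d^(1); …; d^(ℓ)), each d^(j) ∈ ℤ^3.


Interval decomposition of M: I[1,2], I[1,3], I[2,2].
HN type (ℓ=2): μ^(1)=1; μ^(2)=-5

((2, 2, 1); (0, 1, 0))


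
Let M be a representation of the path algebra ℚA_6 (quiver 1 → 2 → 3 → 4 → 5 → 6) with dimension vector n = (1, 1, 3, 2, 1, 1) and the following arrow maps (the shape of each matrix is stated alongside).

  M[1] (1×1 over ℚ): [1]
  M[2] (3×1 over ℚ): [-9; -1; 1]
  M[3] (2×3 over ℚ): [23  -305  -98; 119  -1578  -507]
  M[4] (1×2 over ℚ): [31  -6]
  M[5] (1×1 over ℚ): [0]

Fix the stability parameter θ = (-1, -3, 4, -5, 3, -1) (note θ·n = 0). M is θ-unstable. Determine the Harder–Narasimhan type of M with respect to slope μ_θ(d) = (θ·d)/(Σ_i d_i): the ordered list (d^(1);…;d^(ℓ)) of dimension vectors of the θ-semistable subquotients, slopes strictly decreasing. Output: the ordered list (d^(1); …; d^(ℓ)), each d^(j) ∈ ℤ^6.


Interval decomposition of M: I[1,3], I[3,4], I[3,5], I[6,6].
HN type (ℓ=5): μ^(1)=4; μ^(2)=3; μ^(3)=-1/2; μ^(4)=-1; μ^(5)=-2

((0, 0, 1, 0, 0, 0); (0, 0, 0, 0, 1, 0); (0, 0, 2, 2, 0, 0); (0, 0, 0, 0, 0, 1); (1, 1, 0, 0, 0, 0))


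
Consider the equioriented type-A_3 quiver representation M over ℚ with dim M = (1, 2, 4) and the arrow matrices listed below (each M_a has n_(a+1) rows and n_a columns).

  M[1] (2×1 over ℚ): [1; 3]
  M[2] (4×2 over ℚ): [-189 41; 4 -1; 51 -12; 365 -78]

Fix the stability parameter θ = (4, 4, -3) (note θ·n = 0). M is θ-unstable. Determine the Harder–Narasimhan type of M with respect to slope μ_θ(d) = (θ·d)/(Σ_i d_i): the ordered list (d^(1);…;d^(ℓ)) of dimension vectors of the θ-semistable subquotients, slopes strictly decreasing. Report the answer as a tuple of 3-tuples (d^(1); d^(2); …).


Barcode: M ≅ I[1,3], I[2,3], I[3,3]^2. HN layers by μ_θ (3 steps, strictly decreasing):
  μ^(1)=5/3; μ^(2)=1/2; μ^(3)=-3

((1, 1, 1); (0, 1, 1); (0, 0, 2))


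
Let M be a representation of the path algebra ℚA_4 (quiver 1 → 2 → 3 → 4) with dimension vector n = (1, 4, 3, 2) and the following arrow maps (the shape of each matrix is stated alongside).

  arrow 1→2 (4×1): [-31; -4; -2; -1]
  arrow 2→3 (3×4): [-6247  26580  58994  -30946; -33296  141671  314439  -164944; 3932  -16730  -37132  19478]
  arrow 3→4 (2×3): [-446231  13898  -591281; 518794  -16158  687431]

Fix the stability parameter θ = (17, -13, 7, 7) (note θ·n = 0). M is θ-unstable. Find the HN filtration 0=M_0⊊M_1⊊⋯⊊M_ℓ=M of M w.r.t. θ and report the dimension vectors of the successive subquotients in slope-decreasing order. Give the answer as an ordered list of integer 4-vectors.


Via rank(M_{q-1}∘⋯∘M_p): M ≅ I[1,4], I[2,2], I[2,3], I[2,4].
μ_θ-semistable layers: μ^(1)=7; μ^(2)=2; μ^(3)=-13

((0, 0, 3, 2); (1, 1, 0, 0); (0, 3, 0, 0))
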